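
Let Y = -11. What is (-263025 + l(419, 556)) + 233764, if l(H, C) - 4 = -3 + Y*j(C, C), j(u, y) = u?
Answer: -35376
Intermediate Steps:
l(H, C) = 1 - 11*C (l(H, C) = 4 + (-3 - 11*C) = 1 - 11*C)
(-263025 + l(419, 556)) + 233764 = (-263025 + (1 - 11*556)) + 233764 = (-263025 + (1 - 6116)) + 233764 = (-263025 - 6115) + 233764 = -269140 + 233764 = -35376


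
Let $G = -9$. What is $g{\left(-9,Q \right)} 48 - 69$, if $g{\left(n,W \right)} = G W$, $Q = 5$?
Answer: $-2229$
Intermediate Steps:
$g{\left(n,W \right)} = - 9 W$
$g{\left(-9,Q \right)} 48 - 69 = \left(-9\right) 5 \cdot 48 - 69 = \left(-45\right) 48 - 69 = -2160 - 69 = -2229$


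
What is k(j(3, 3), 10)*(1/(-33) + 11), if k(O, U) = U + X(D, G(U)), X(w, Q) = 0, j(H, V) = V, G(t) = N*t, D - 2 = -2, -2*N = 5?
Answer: 3620/33 ≈ 109.70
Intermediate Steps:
N = -5/2 (N = -1/2*5 = -5/2 ≈ -2.5000)
D = 0 (D = 2 - 2 = 0)
G(t) = -5*t/2
k(O, U) = U (k(O, U) = U + 0 = U)
k(j(3, 3), 10)*(1/(-33) + 11) = 10*(1/(-33) + 11) = 10*(-1/33 + 11) = 10*(362/33) = 3620/33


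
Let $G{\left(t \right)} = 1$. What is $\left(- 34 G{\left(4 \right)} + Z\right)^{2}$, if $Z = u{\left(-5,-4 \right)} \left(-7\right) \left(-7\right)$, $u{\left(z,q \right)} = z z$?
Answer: $1418481$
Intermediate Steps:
$u{\left(z,q \right)} = z^{2}$
$Z = 1225$ ($Z = \left(-5\right)^{2} \left(-7\right) \left(-7\right) = 25 \left(-7\right) \left(-7\right) = \left(-175\right) \left(-7\right) = 1225$)
$\left(- 34 G{\left(4 \right)} + Z\right)^{2} = \left(\left(-34\right) 1 + 1225\right)^{2} = \left(-34 + 1225\right)^{2} = 1191^{2} = 1418481$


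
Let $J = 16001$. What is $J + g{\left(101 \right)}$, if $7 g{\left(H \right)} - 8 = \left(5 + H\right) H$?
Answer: $\frac{122721}{7} \approx 17532.0$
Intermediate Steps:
$g{\left(H \right)} = \frac{8}{7} + \frac{H \left(5 + H\right)}{7}$ ($g{\left(H \right)} = \frac{8}{7} + \frac{\left(5 + H\right) H}{7} = \frac{8}{7} + \frac{H \left(5 + H\right)}{7}$)
$J + g{\left(101 \right)} = 16001 + \left(\frac{8}{7} + \frac{101^{2}}{7} + \frac{5}{7} \cdot 101\right) = 16001 + \left(\frac{8}{7} + \frac{1}{7} \cdot 10201 + \frac{505}{7}\right) = 16001 + \left(\frac{8}{7} + \frac{10201}{7} + \frac{505}{7}\right) = 16001 + \frac{10714}{7} = \frac{122721}{7}$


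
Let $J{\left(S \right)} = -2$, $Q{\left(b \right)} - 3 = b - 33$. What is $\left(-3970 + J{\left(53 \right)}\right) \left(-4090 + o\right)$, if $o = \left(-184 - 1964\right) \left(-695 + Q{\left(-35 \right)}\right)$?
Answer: $-6467965080$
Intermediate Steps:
$Q{\left(b \right)} = -30 + b$ ($Q{\left(b \right)} = 3 + \left(b - 33\right) = 3 + \left(-33 + b\right) = -30 + b$)
$o = 1632480$ ($o = \left(-184 - 1964\right) \left(-695 - 65\right) = - 2148 \left(-695 - 65\right) = \left(-2148\right) \left(-760\right) = 1632480$)
$\left(-3970 + J{\left(53 \right)}\right) \left(-4090 + o\right) = \left(-3970 - 2\right) \left(-4090 + 1632480\right) = \left(-3972\right) 1628390 = -6467965080$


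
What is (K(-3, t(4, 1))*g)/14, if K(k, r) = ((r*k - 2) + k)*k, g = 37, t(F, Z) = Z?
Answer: 444/7 ≈ 63.429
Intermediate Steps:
K(k, r) = k*(-2 + k + k*r) (K(k, r) = ((k*r - 2) + k)*k = ((-2 + k*r) + k)*k = (-2 + k + k*r)*k = k*(-2 + k + k*r))
(K(-3, t(4, 1))*g)/14 = (-3*(-2 - 3 - 3*1)*37)/14 = (-3*(-2 - 3 - 3)*37)*(1/14) = (-3*(-8)*37)*(1/14) = (24*37)*(1/14) = 888*(1/14) = 444/7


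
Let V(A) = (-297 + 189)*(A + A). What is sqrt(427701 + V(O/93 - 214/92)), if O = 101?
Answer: 11*sqrt(1798066929)/713 ≈ 654.19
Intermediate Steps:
V(A) = -216*A
sqrt(427701 + V(O/93 - 214/92)) = sqrt(427701 - 216*(101/93 - 214/92)) = sqrt(427701 - 216*(101*(1/93) - 214*1/92)) = sqrt(427701 - 216*(101/93 - 107/46)) = sqrt(427701 - 216*(-5305/4278)) = sqrt(427701 + 190980/713) = sqrt(305141793/713) = 11*sqrt(1798066929)/713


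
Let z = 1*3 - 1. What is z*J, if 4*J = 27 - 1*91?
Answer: -32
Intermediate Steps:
z = 2 (z = 3 - 1 = 2)
J = -16 (J = (27 - 1*91)/4 = (27 - 91)/4 = (1/4)*(-64) = -16)
z*J = 2*(-16) = -32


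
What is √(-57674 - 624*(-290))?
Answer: √123286 ≈ 351.12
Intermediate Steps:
√(-57674 - 624*(-290)) = √(-57674 + 180960) = √123286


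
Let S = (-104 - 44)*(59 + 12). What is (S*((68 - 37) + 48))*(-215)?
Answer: 178478380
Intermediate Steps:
S = -10508 (S = -148*71 = -10508)
(S*((68 - 37) + 48))*(-215) = -10508*((68 - 37) + 48)*(-215) = -10508*(31 + 48)*(-215) = -10508*79*(-215) = -830132*(-215) = 178478380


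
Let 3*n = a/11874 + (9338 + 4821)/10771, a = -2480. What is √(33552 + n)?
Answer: √137204808939543031495/63947427 ≈ 183.17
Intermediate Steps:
n = 70705943/191842281 (n = (-2480/11874 + (9338 + 4821)/10771)/3 = (-2480*1/11874 + 14159*(1/10771))/3 = (-1240/5937 + 14159/10771)/3 = (⅓)*(70705943/63947427) = 70705943/191842281 ≈ 0.36856)
√(33552 + n) = √(33552 + 70705943/191842281) = √(6436762918055/191842281) = √137204808939543031495/63947427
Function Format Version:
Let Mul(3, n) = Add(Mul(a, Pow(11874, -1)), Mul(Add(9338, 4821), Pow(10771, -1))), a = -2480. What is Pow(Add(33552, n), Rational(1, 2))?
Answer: Mul(Rational(1, 63947427), Pow(137204808939543031495, Rational(1, 2))) ≈ 183.17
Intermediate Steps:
n = Rational(70705943, 191842281) (n = Mul(Rational(1, 3), Add(Mul(-2480, Pow(11874, -1)), Mul(Add(9338, 4821), Pow(10771, -1)))) = Mul(Rational(1, 3), Add(Mul(-2480, Rational(1, 11874)), Mul(14159, Rational(1, 10771)))) = Mul(Rational(1, 3), Add(Rational(-1240, 5937), Rational(14159, 10771))) = Mul(Rational(1, 3), Rational(70705943, 63947427)) = Rational(70705943, 191842281) ≈ 0.36856)
Pow(Add(33552, n), Rational(1, 2)) = Pow(Add(33552, Rational(70705943, 191842281)), Rational(1, 2)) = Pow(Rational(6436762918055, 191842281), Rational(1, 2)) = Mul(Rational(1, 63947427), Pow(137204808939543031495, Rational(1, 2)))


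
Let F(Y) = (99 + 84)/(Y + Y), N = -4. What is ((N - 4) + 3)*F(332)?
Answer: -915/664 ≈ -1.3780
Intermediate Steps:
F(Y) = 183/(2*Y) (F(Y) = 183/((2*Y)) = 183*(1/(2*Y)) = 183/(2*Y))
((N - 4) + 3)*F(332) = ((-4 - 4) + 3)*((183/2)/332) = (-8 + 3)*((183/2)*(1/332)) = -5*183/664 = -915/664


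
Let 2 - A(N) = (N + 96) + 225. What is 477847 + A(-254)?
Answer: 477782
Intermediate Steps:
A(N) = -319 - N (A(N) = 2 - ((N + 96) + 225) = 2 - ((96 + N) + 225) = 2 - (321 + N) = 2 + (-321 - N) = -319 - N)
477847 + A(-254) = 477847 + (-319 - 1*(-254)) = 477847 + (-319 + 254) = 477847 - 65 = 477782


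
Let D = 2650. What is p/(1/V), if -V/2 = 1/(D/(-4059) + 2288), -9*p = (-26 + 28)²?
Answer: 1804/4642171 ≈ 0.00038861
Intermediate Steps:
p = -4/9 (p = -(-26 + 28)²/9 = -⅑*2² = -⅑*4 = -4/9 ≈ -0.44444)
V = -4059/4642171 (V = -2/(2650/(-4059) + 2288) = -2/(2650*(-1/4059) + 2288) = -2/(-2650/4059 + 2288) = -2/9284342/4059 = -2*4059/9284342 = -4059/4642171 ≈ -0.00087437)
p/(1/V) = -4/(9*(1/(-4059/4642171))) = -4/(9*(-4642171/4059)) = -4/9*(-4059/4642171) = 1804/4642171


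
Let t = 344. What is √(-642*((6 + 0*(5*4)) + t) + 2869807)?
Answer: √2645107 ≈ 1626.4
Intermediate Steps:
√(-642*((6 + 0*(5*4)) + t) + 2869807) = √(-642*((6 + 0*(5*4)) + 344) + 2869807) = √(-642*((6 + 0*20) + 344) + 2869807) = √(-642*((6 + 0) + 344) + 2869807) = √(-642*(6 + 344) + 2869807) = √(-642*350 + 2869807) = √(-224700 + 2869807) = √2645107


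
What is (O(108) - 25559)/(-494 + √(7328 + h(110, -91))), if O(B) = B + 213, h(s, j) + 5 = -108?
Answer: 959044/18217 + 25238*√7215/236821 ≈ 61.698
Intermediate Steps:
h(s, j) = -113 (h(s, j) = -5 - 108 = -113)
O(B) = 213 + B
(O(108) - 25559)/(-494 + √(7328 + h(110, -91))) = ((213 + 108) - 25559)/(-494 + √(7328 - 113)) = (321 - 25559)/(-494 + √7215) = -25238/(-494 + √7215)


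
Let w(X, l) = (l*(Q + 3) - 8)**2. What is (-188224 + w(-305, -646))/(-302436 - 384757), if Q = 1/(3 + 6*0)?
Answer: -40348240/6184737 ≈ -6.5238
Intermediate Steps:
Q = 1/3 (Q = 1/(3 + 0) = 1/3 ≈ 0.33333)
w(X, l) = (-8 + 10*l/3)**2 (w(X, l) = (l*(1/3 + 3) - 8)**2 = (l*(10/3) - 8)**2 = (10*l/3 - 8)**2 = (-8 + 10*l/3)**2)
(-188224 + w(-305, -646))/(-302436 - 384757) = (-188224 + 4*(-12 + 5*(-646))**2/9)/(-302436 - 384757) = (-188224 + 4*(-12 - 3230)**2/9)/(-687193) = (-188224 + (4/9)*(-3242)**2)*(-1/687193) = (-188224 + (4/9)*10510564)*(-1/687193) = (-188224 + 42042256/9)*(-1/687193) = (40348240/9)*(-1/687193) = -40348240/6184737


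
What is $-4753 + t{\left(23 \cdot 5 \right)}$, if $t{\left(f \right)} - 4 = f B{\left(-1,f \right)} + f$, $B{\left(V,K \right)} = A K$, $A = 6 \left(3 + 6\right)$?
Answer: $709516$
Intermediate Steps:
$A = 54$ ($A = 6 \cdot 9 = 54$)
$B{\left(V,K \right)} = 54 K$
$t{\left(f \right)} = 4 + f + 54 f^{2}$ ($t{\left(f \right)} = 4 + \left(f 54 f + f\right) = 4 + \left(54 f^{2} + f\right) = 4 + \left(f + 54 f^{2}\right) = 4 + f + 54 f^{2}$)
$-4753 + t{\left(23 \cdot 5 \right)} = -4753 + \left(4 + 23 \cdot 5 + 54 \left(23 \cdot 5\right)^{2}\right) = -4753 + \left(4 + 115 + 54 \cdot 115^{2}\right) = -4753 + \left(4 + 115 + 54 \cdot 13225\right) = -4753 + \left(4 + 115 + 714150\right) = -4753 + 714269 = 709516$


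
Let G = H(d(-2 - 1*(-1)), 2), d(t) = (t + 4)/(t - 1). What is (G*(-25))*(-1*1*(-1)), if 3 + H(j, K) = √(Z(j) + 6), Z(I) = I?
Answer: 75 - 75*√2/2 ≈ 21.967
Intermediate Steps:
d(t) = (4 + t)/(-1 + t)
H(j, K) = -3 + √(6 + j) (H(j, K) = -3 + √(j + 6) = -3 + √(6 + j))
G = -3 + 3*√2/2 (G = -3 + √(6 + (4 + (-2 - 1*(-1)))/(-1 + (-2 - 1*(-1)))) = -3 + √(6 + (4 + (-2 + 1))/(-1 + (-2 + 1))) = -3 + √(6 + (4 - 1)/(-1 - 1)) = -3 + √(6 + 3/(-2)) = -3 + √(6 - ½*3) = -3 + √(6 - 3/2) = -3 + √(9/2) = -3 + 3*√2/2 ≈ -0.87868)
(G*(-25))*(-1*1*(-1)) = ((-3 + 3*√2/2)*(-25))*(-1*1*(-1)) = (75 - 75*√2/2)*(-1*(-1)) = (75 - 75*√2/2)*1 = 75 - 75*√2/2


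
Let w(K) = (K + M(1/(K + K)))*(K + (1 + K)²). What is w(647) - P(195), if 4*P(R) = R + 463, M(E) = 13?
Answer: 555126991/2 ≈ 2.7756e+8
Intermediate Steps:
P(R) = 463/4 + R/4 (P(R) = (R + 463)/4 = (463 + R)/4 = 463/4 + R/4)
w(K) = (13 + K)*(K + (1 + K)²) (w(K) = (K + 13)*(K + (1 + K)²) = (13 + K)*(K + (1 + K)²))
w(647) - P(195) = (13 + 647³ + 16*647² + 40*647) - (463/4 + (¼)*195) = (13 + 270840023 + 16*418609 + 25880) - (463/4 + 195/4) = (13 + 270840023 + 6697744 + 25880) - 1*329/2 = 277563660 - 329/2 = 555126991/2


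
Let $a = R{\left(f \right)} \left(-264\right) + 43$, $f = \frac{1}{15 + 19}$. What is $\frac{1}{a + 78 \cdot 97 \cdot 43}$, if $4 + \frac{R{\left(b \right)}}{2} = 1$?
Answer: $\frac{1}{326965} \approx 3.0584 \cdot 10^{-6}$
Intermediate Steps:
$f = \frac{1}{34} \approx 0.029412$
$R{\left(b \right)} = -6$ ($R{\left(b \right)} = -8 + 2 \cdot 1 = -8 + 2 = -6$)
$a = 1627$ ($a = \left(-6\right) \left(-264\right) + 43 = 1584 + 43 = 1627$)
$\frac{1}{a + 78 \cdot 97 \cdot 43} = \frac{1}{1627 + 78 \cdot 97 \cdot 43} = \frac{1}{1627 + 7566 \cdot 43} = \frac{1}{1627 + 325338} = \frac{1}{326965}$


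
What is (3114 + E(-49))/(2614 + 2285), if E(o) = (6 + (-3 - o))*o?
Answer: 566/4899 ≈ 0.11553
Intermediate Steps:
E(o) = o*(3 - o) (E(o) = (3 - o)*o = o*(3 - o))
(3114 + E(-49))/(2614 + 2285) = (3114 - 49*(3 - 1*(-49)))/(2614 + 2285) = (3114 - 49*(3 + 49))/4899 = (3114 - 49*52)*(1/4899) = (3114 - 2548)*(1/4899) = 566*(1/4899) = 566/4899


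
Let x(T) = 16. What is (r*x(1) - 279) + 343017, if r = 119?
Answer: 344642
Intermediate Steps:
(r*x(1) - 279) + 343017 = (119*16 - 279) + 343017 = (1904 - 279) + 343017 = 1625 + 343017 = 344642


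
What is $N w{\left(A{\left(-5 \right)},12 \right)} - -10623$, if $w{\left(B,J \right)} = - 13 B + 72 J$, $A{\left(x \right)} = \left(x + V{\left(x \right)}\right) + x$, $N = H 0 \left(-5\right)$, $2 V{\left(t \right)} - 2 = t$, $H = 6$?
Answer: $10623$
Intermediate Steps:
$V{\left(t \right)} = 1 + \frac{t}{2}$
$N = 0$ ($N = 6 \cdot 0 \left(-5\right) = 0 \left(-5\right) = 0$)
$A{\left(x \right)} = 1 + \frac{5 x}{2}$ ($A{\left(x \right)} = \left(x + \left(1 + \frac{x}{2}\right)\right) + x = \left(1 + \frac{3 x}{2}\right) + x = 1 + \frac{5 x}{2}$)
$N w{\left(A{\left(-5 \right)},12 \right)} - -10623 = 0 \left(- 13 \left(1 + \frac{5}{2} \left(-5\right)\right) + 72 \cdot 12\right) - -10623 = 0 \left(- 13 \left(1 - \frac{25}{2}\right) + 864\right) + 10623 = 0 \left(\left(-13\right) \left(- \frac{23}{2}\right) + 864\right) + 10623 = 0 \left(\frac{299}{2} + 864\right) + 10623 = 0 \cdot \frac{2027}{2} + 10623 = 0 + 10623 = 10623$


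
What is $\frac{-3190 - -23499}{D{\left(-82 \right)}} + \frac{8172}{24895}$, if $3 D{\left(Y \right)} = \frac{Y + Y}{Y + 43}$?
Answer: $\frac{59155669143}{4082780} \approx 14489.0$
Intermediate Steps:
$D{\left(Y \right)} = \frac{2 Y}{3 \left(43 + Y\right)}$ ($D{\left(Y \right)} = \frac{\left(Y + Y\right) \frac{1}{Y + 43}}{3} = \frac{2 Y \frac{1}{43 + Y}}{3} = \frac{2 Y}{3 \left(43 + Y\right)}$)
$\frac{-3190 - -23499}{D{\left(-82 \right)}} + \frac{8172}{24895} = \frac{-3190 - -23499}{\frac{2}{3} \left(-82\right) \frac{1}{43 - 82}} + \frac{8172}{24895} = \frac{-3190 + 23499}{\frac{2}{3} \left(-82\right) \frac{1}{-39}} + 8172 \cdot \frac{1}{24895} = \frac{20309}{\frac{2}{3} \left(-82\right) \left(- \frac{1}{39}\right)} + \frac{8172}{24895} = \frac{20309}{\frac{164}{117}} + \frac{8172}{24895} = 20309 \cdot \frac{117}{164} + \frac{8172}{24895} = \frac{2376153}{164} + \frac{8172}{24895} = \frac{59155669143}{4082780}$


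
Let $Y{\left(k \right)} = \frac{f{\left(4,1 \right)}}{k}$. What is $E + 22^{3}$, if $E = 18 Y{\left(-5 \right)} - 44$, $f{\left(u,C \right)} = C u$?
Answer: $\frac{52948}{5} \approx 10590.0$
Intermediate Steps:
$Y{\left(k \right)} = \frac{4}{k}$ ($Y{\left(k \right)} = \frac{1 \cdot 4}{k} = \frac{4}{k}$)
$E = - \frac{292}{5}$ ($E = 18 \frac{4}{-5} - 44 = 18 \cdot 4 \left(- \frac{1}{5}\right) - 44 = 18 \left(- \frac{4}{5}\right) - 44 = - \frac{72}{5} - 44 = - \frac{292}{5} \approx -58.4$)
$E + 22^{3} = - \frac{292}{5} + 22^{3} = - \frac{292}{5} + 10648 = \frac{52948}{5}$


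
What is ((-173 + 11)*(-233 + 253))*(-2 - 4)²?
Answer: -116640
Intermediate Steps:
((-173 + 11)*(-233 + 253))*(-2 - 4)² = -162*20*(-6)² = -3240*36 = -116640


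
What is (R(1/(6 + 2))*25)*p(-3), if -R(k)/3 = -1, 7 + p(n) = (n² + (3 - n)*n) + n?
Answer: -1425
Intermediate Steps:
p(n) = -7 + n + n² + n*(3 - n) (p(n) = -7 + ((n² + (3 - n)*n) + n) = -7 + ((n² + n*(3 - n)) + n) = -7 + (n + n² + n*(3 - n)) = -7 + n + n² + n*(3 - n))
R(k) = 3 (R(k) = -3*(-1) = 3)
(R(1/(6 + 2))*25)*p(-3) = (3*25)*(-7 + 4*(-3)) = 75*(-7 - 12) = 75*(-19) = -1425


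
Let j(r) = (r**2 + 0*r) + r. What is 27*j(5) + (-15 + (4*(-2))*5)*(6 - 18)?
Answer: 1470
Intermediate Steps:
j(r) = r + r**2 (j(r) = (r**2 + 0) + r = r**2 + r = r + r**2)
27*j(5) + (-15 + (4*(-2))*5)*(6 - 18) = 27*(5*(1 + 5)) + (-15 + (4*(-2))*5)*(6 - 18) = 27*(5*6) + (-15 - 8*5)*(-12) = 27*30 + (-15 - 40)*(-12) = 810 - 55*(-12) = 810 + 660 = 1470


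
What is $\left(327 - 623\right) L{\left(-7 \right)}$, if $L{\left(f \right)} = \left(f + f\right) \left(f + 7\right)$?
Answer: $0$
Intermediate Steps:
$L{\left(f \right)} = 2 f \left(7 + f\right)$
$\left(327 - 623\right) L{\left(-7 \right)} = \left(327 - 623\right) 2 \left(-7\right) \left(7 - 7\right) = \left(327 - 623\right) 2 \left(-7\right) 0 = \left(-296\right) 0 = 0$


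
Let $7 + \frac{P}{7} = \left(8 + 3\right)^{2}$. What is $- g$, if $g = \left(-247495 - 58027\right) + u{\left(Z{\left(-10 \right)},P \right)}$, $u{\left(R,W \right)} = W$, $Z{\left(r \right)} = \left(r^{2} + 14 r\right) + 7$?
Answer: $304724$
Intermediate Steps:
$Z{\left(r \right)} = 7 + r^{2} + 14 r$
$P = 798$ ($P = -49 + 7 \left(8 + 3\right)^{2} = -49 + 7 \cdot 11^{2} = -49 + 7 \cdot 121 = -49 + 847 = 798$)
$g = -304724$ ($g = \left(-247495 - 58027\right) + 798 = -305522 + 798 = -304724$)
$- g = \left(-1\right) \left(-304724\right) = 304724$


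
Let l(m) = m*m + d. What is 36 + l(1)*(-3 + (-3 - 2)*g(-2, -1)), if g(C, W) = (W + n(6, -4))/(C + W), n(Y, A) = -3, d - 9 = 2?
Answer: -80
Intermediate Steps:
d = 11 (d = 9 + 2 = 11)
l(m) = 11 + m**2 (l(m) = m*m + 11 = m**2 + 11 = 11 + m**2)
g(C, W) = (-3 + W)/(C + W) (g(C, W) = (W - 3)/(C + W) = (-3 + W)/(C + W))
36 + l(1)*(-3 + (-3 - 2)*g(-2, -1)) = 36 + (11 + 1**2)*(-3 + (-3 - 2)*((-3 - 1)/(-2 - 1))) = 36 + (11 + 1)*(-3 - 5*(-4)/(-3)) = 36 + 12*(-3 - (-5)*(-4)/3) = 36 + 12*(-3 - 5*4/3) = 36 + 12*(-3 - 20/3) = 36 + 12*(-29/3) = 36 - 116 = -80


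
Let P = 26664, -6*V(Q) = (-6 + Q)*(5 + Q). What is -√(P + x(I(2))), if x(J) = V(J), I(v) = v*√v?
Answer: -√(240009 + 3*√2)/3 ≈ -163.30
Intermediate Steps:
V(Q) = -(-6 + Q)*(5 + Q)/6
I(v) = v^(3/2)
x(J) = 5 - J²/6 + J/6
-√(P + x(I(2))) = -√(26664 + (5 - (2^(3/2))²/6 + 2^(3/2)/6)) = -√(26664 + (5 - (2*√2)²/6 + (2*√2)/6)) = -√(26664 + (5 - ⅙*8 + √2/3)) = -√(26664 + (5 - 4/3 + √2/3)) = -√(26664 + (11/3 + √2/3)) = -√(80003/3 + √2/3)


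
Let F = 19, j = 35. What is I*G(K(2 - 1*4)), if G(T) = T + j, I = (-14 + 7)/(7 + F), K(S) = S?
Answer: -231/26 ≈ -8.8846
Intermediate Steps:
I = -7/26 (I = (-14 + 7)/(7 + 19) = -7/26 ≈ -0.26923)
G(T) = 35 + T (G(T) = T + 35 = 35 + T)
I*G(K(2 - 1*4)) = -7*(35 + (2 - 1*4))/26 = -7*(35 + (2 - 4))/26 = -7*(35 - 2)/26 = -7/26*33 = -231/26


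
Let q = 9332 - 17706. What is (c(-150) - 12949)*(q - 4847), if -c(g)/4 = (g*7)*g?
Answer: 8500428729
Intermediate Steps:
q = -8374
c(g) = -28*g**2 (c(g) = -4*g*7*g = -4*7*g*g = -28*g**2)
(c(-150) - 12949)*(q - 4847) = (-28*(-150)**2 - 12949)*(-8374 - 4847) = (-28*22500 - 12949)*(-13221) = (-630000 - 12949)*(-13221) = -642949*(-13221) = 8500428729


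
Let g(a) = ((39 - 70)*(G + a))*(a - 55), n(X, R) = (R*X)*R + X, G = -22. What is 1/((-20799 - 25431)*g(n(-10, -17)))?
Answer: 1/12374375316300 ≈ 8.0812e-14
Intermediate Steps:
n(X, R) = X + X*R² (n(X, R) = X*R² + X = X + X*R²)
g(a) = (-55 + a)*(682 - 31*a) (g(a) = ((39 - 70)*(-22 + a))*(a - 55) = (-31*(-22 + a))*(-55 + a) = (682 - 31*a)*(-55 + a) = (-55 + a)*(682 - 31*a))
1/((-20799 - 25431)*g(n(-10, -17))) = 1/((-20799 - 25431)*(-37510 - 31*100*(1 + (-17)²)² + 2387*(-10*(1 + (-17)²)))) = 1/((-46230)*(-37510 - 31*100*(1 + 289)² + 2387*(-10*(1 + 289)))) = -1/(46230*(-37510 - 31*(-10*290)² + 2387*(-10*290))) = -1/(46230*(-37510 - 31*(-2900)² + 2387*(-2900))) = -1/(46230*(-37510 - 31*8410000 - 6922300)) = -1/(46230*(-37510 - 260710000 - 6922300)) = -1/46230/(-267669810) = -1/46230*(-1/267669810) = 1/12374375316300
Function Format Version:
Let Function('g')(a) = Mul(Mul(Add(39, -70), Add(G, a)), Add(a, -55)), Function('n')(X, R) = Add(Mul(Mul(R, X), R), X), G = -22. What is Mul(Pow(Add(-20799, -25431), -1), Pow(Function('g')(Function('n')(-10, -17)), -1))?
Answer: Rational(1, 12374375316300) ≈ 8.0812e-14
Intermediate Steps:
Function('n')(X, R) = Add(X, Mul(X, Pow(R, 2))) (Function('n')(X, R) = Add(Mul(X, Pow(R, 2)), X) = Add(X, Mul(X, Pow(R, 2))))
Function('g')(a) = Mul(Add(-55, a), Add(682, Mul(-31, a))) (Function('g')(a) = Mul(Mul(Add(39, -70), Add(-22, a)), Add(a, -55)) = Mul(Mul(-31, Add(-22, a)), Add(-55, a)) = Mul(Add(682, Mul(-31, a)), Add(-55, a)) = Mul(Add(-55, a), Add(682, Mul(-31, a))))
Mul(Pow(Add(-20799, -25431), -1), Pow(Function('g')(Function('n')(-10, -17)), -1)) = Mul(Pow(Add(-20799, -25431), -1), Pow(Add(-37510, Mul(-31, Pow(Mul(-10, Add(1, Pow(-17, 2))), 2)), Mul(2387, Mul(-10, Add(1, Pow(-17, 2))))), -1)) = Mul(Pow(-46230, -1), Pow(Add(-37510, Mul(-31, Pow(Mul(-10, Add(1, 289)), 2)), Mul(2387, Mul(-10, Add(1, 289)))), -1)) = Mul(Rational(-1, 46230), Pow(Add(-37510, Mul(-31, Pow(Mul(-10, 290), 2)), Mul(2387, Mul(-10, 290))), -1)) = Mul(Rational(-1, 46230), Pow(Add(-37510, Mul(-31, Pow(-2900, 2)), Mul(2387, -2900)), -1)) = Mul(Rational(-1, 46230), Pow(Add(-37510, Mul(-31, 8410000), -6922300), -1)) = Mul(Rational(-1, 46230), Pow(Add(-37510, -260710000, -6922300), -1)) = Mul(Rational(-1, 46230), Pow(-267669810, -1)) = Mul(Rational(-1, 46230), Rational(-1, 267669810)) = Rational(1, 12374375316300)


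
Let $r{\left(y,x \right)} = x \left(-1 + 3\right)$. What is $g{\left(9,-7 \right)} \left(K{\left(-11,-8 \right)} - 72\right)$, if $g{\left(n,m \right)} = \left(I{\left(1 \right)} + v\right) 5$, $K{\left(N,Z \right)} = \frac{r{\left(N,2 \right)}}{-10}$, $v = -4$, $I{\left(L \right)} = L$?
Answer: $1086$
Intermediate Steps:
$r{\left(y,x \right)} = 2 x$ ($r{\left(y,x \right)} = x 2 = 2 x$)
$K{\left(N,Z \right)} = - \frac{2}{5}$ ($K{\left(N,Z \right)} = \frac{2 \cdot 2}{-10} = 4 \left(- \frac{1}{10}\right) = - \frac{2}{5}$)
$g{\left(n,m \right)} = -15$ ($g{\left(n,m \right)} = \left(1 - 4\right) 5 = \left(-3\right) 5 = -15$)
$g{\left(9,-7 \right)} \left(K{\left(-11,-8 \right)} - 72\right) = - 15 \left(- \frac{2}{5} - 72\right) = \left(-15\right) \left(- \frac{362}{5}\right) = 1086$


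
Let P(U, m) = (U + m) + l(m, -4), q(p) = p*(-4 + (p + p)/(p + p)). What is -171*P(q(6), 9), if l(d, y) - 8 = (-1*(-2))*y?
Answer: 1539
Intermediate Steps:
l(d, y) = 8 + 2*y (l(d, y) = 8 + (-1*(-2))*y = 8 + 2*y)
q(p) = -3*p (q(p) = p*(-4 + (2*p)/((2*p))) = p*(-4 + (2*p)*(1/(2*p))) = p*(-4 + 1) = p*(-3) = -3*p)
P(U, m) = U + m (P(U, m) = (U + m) + (8 + 2*(-4)) = (U + m) + (8 - 8) = (U + m) + 0 = U + m)
-171*P(q(6), 9) = -171*(-3*6 + 9) = -171*(-18 + 9) = -171*(-9) = 1539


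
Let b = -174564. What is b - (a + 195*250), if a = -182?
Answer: -223132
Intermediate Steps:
b - (a + 195*250) = -174564 - (-182 + 195*250) = -174564 - (-182 + 48750) = -174564 - 1*48568 = -174564 - 48568 = -223132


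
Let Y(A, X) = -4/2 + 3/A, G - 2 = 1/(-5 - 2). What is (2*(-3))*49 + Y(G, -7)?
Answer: -3827/13 ≈ -294.38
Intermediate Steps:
G = 13/7 (G = 2 + 1/(-5 - 2) = 2 + 1/(-7) = 2 - ⅐ = 13/7 ≈ 1.8571)
Y(A, X) = -2 + 3/A (Y(A, X) = -4*½ + 3/A = -2 + 3/A)
(2*(-3))*49 + Y(G, -7) = (2*(-3))*49 + (-2 + 3/(13/7)) = -6*49 + (-2 + 3*(7/13)) = -294 + (-2 + 21/13) = -294 - 5/13 = -3827/13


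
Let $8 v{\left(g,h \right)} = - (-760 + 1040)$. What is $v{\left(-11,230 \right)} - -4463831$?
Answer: $4463796$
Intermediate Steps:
$v{\left(g,h \right)} = -35$ ($v{\left(g,h \right)} = \frac{\left(-1\right) \left(-760 + 1040\right)}{8} = \frac{\left(-1\right) 280}{8} = \frac{1}{8} \left(-280\right) = -35$)
$v{\left(-11,230 \right)} - -4463831 = -35 - -4463831 = -35 + 4463831 = 4463796$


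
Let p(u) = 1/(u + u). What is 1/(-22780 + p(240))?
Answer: -480/10934399 ≈ -4.3898e-5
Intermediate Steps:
p(u) = 1/(2*u)
1/(-22780 + p(240)) = 1/(-22780 + (½)/240) = 1/(-22780 + (½)*(1/240)) = 1/(-22780 + 1/480) = 1/(-10934399/480) = -480/10934399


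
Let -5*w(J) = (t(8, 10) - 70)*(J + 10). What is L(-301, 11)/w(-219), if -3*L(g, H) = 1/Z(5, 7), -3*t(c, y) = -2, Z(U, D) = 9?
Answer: 5/391248 ≈ 1.2780e-5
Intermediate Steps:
t(c, y) = ⅔ (t(c, y) = -⅓*(-2) = ⅔)
w(J) = 416/3 + 208*J/15 (w(J) = -(⅔ - 70)*(J + 10)/5 = -(-208)*(10 + J)/15 = -(-2080/3 - 208*J/3)/5 = 416/3 + 208*J/15)
L(g, H) = -1/27 (L(g, H) = -⅓/9 = -⅓*⅑ = -1/27)
L(-301, 11)/w(-219) = -1/(27*(416/3 + (208/15)*(-219))) = -1/(27*(416/3 - 15184/5)) = -1/(27*(-43472/15)) = -1/27*(-15/43472) = 5/391248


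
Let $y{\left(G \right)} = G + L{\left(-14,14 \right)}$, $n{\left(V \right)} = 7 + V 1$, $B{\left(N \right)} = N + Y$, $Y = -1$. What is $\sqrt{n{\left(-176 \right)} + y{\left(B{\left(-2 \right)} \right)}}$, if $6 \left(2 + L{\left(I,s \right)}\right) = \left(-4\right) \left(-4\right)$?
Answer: $\frac{i \sqrt{1542}}{3} \approx 13.089 i$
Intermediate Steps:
$L{\left(I,s \right)} = \frac{2}{3}$ ($L{\left(I,s \right)} = -2 + \frac{\left(-4\right) \left(-4\right)}{6} = -2 + \frac{1}{6} \cdot 16 = -2 + \frac{8}{3} = \frac{2}{3}$)
$B{\left(N \right)} = -1 + N$ ($B{\left(N \right)} = N - 1 = -1 + N$)
$n{\left(V \right)} = 7 + V$
$y{\left(G \right)} = \frac{2}{3} + G$ ($y{\left(G \right)} = G + \frac{2}{3} = \frac{2}{3} + G$)
$\sqrt{n{\left(-176 \right)} + y{\left(B{\left(-2 \right)} \right)}} = \sqrt{\left(7 - 176\right) + \left(\frac{2}{3} - 3\right)} = \sqrt{-169 + \left(\frac{2}{3} - 3\right)} = \sqrt{-169 - \frac{7}{3}} = \sqrt{- \frac{514}{3}} = \frac{i \sqrt{1542}}{3}$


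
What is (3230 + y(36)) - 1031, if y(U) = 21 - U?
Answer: 2184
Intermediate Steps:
(3230 + y(36)) - 1031 = (3230 + (21 - 1*36)) - 1031 = (3230 + (21 - 36)) - 1031 = (3230 - 15) - 1031 = 3215 - 1031 = 2184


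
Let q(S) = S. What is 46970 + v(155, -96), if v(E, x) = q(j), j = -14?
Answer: 46956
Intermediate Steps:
v(E, x) = -14
46970 + v(155, -96) = 46970 - 14 = 46956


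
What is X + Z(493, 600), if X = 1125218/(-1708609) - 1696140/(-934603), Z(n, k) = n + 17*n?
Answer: 14172480524743204/1596871097227 ≈ 8875.2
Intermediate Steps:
Z(n, k) = 18*n
X = 1846407950806/1596871097227 (X = 1125218*(-1/1708609) - 1696140*(-1/934603) = -1125218/1708609 + 1696140/934603 = 1846407950806/1596871097227 ≈ 1.1563)
X + Z(493, 600) = 1846407950806/1596871097227 + 18*493 = 1846407950806/1596871097227 + 8874 = 14172480524743204/1596871097227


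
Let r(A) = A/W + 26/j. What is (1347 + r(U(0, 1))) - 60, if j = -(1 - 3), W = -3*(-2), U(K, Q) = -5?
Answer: 7795/6 ≈ 1299.2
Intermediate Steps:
W = 6
j = 2 (j = -1*(-2) = 2)
r(A) = 13 + A/6 (r(A) = A/6 + 26/2 = A*(⅙) + 26*(½) = A/6 + 13 = 13 + A/6)
(1347 + r(U(0, 1))) - 60 = (1347 + (13 + (⅙)*(-5))) - 60 = (1347 + (13 - ⅚)) - 60 = (1347 + 73/6) - 60 = 8155/6 - 60 = 7795/6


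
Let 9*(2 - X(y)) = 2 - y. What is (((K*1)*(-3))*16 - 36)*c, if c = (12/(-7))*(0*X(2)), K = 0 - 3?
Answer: 0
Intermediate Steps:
X(y) = 16/9 + y/9 (X(y) = 2 - (2 - y)/9 = 2 + (-2/9 + y/9) = 16/9 + y/9)
K = -3
c = 0 (c = (12/(-7))*(0*(16/9 + (1/9)*2)) = (12*(-1/7))*(0*(16/9 + 2/9)) = -0*2 = -12/7*0 = 0)
(((K*1)*(-3))*16 - 36)*c = ((-3*1*(-3))*16 - 36)*0 = (-3*(-3)*16 - 36)*0 = (9*16 - 36)*0 = (144 - 36)*0 = 108*0 = 0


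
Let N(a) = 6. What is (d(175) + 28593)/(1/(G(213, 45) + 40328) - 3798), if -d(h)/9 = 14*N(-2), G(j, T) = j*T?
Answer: -1389428181/189569573 ≈ -7.3294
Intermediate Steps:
G(j, T) = T*j
d(h) = -756 (d(h) = -126*6 = -9*84 = -756)
(d(175) + 28593)/(1/(G(213, 45) + 40328) - 3798) = (-756 + 28593)/(1/(45*213 + 40328) - 3798) = 27837/(1/(9585 + 40328) - 3798) = 27837/(1/49913 - 3798) = 27837/(-189569573/49913) = 27837*(-49913/189569573) = -1389428181/189569573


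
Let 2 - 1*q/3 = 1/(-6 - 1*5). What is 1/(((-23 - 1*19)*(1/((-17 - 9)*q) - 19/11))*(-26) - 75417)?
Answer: -253/19559399 ≈ -1.2935e-5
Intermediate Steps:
q = 69/11 (q = 6 - 3/(-6 - 1*5) = 6 - 3/(-6 - 5) = 6 - 3/(-11) = 6 - 3*(-1/11) = 6 + 3/11 = 69/11 ≈ 6.2727)
1/(((-23 - 1*19)*(1/((-17 - 9)*q) - 19/11))*(-26) - 75417) = 1/(((-23 - 1*19)*(1/((-17 - 9)*(69/11)) - 19/11))*(-26) - 75417) = 1/(((-23 - 19)*((11/69)/(-26) - 19*1/11))*(-26) - 75417) = 1/(-42*(-1/26*11/69 - 19/11)*(-26) - 75417) = 1/(-42*(-11/1794 - 19/11)*(-26) - 75417) = 1/(-42*(-34207/19734)*(-26) - 75417) = 1/((239449/3289)*(-26) - 75417) = 1/(-478898/253 - 75417) = 1/(-19559399/253) = -253/19559399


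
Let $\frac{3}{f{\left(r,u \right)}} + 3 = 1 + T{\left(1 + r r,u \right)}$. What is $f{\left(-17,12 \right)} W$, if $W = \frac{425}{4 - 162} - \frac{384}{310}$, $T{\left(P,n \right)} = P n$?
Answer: $- \frac{288633}{85176220} \approx -0.0033887$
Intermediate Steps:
$f{\left(r,u \right)} = \frac{3}{-2 + u \left(1 + r^{2}\right)}$ ($f{\left(r,u \right)} = \frac{3}{-3 + \left(1 + \left(1 + r r\right) u\right)} = \frac{3}{-3 + \left(1 + \left(1 + r^{2}\right) u\right)} = \frac{3}{-3 + \left(1 + u \left(1 + r^{2}\right)\right)} = \frac{3}{-2 + u \left(1 + r^{2}\right)}$)
$W = - \frac{96211}{24490}$ ($W = \frac{425}{-158} - \frac{192}{155} = 425 \left(- \frac{1}{158}\right) - \frac{192}{155} = - \frac{425}{158} - \frac{192}{155} = - \frac{96211}{24490} \approx -3.9286$)
$f{\left(-17,12 \right)} W = \frac{3}{-2 + 12 \left(1 + \left(-17\right)^{2}\right)} \left(- \frac{96211}{24490}\right) = \frac{3}{-2 + 12 \left(1 + 289\right)} \left(- \frac{96211}{24490}\right) = \frac{3}{-2 + 12 \cdot 290} \left(- \frac{96211}{24490}\right) = \frac{3}{-2 + 3480} \left(- \frac{96211}{24490}\right) = \frac{3}{3478} \left(- \frac{96211}{24490}\right) = - \frac{288633}{85176220}$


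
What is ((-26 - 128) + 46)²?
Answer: 11664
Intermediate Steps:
((-26 - 128) + 46)² = (-154 + 46)² = (-108)² = 11664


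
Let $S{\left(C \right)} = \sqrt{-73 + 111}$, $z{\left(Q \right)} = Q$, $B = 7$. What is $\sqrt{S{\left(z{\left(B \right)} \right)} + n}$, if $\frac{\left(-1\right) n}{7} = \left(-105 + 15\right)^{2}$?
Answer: $\sqrt{-56700 + \sqrt{38}} \approx 238.1 i$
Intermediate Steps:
$S{\left(C \right)} = \sqrt{38}$
$n = -56700$ ($n = - 7 \left(-105 + 15\right)^{2} = - 7 \left(-90\right)^{2} = \left(-7\right) 8100 = -56700$)
$\sqrt{S{\left(z{\left(B \right)} \right)} + n} = \sqrt{\sqrt{38} - 56700} = \sqrt{-56700 + \sqrt{38}}$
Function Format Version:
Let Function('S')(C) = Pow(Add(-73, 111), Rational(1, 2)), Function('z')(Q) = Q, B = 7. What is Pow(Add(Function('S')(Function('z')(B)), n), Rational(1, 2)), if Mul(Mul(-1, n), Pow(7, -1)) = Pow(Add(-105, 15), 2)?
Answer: Pow(Add(-56700, Pow(38, Rational(1, 2))), Rational(1, 2)) ≈ Mul(238.10, I)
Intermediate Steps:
Function('S')(C) = Pow(38, Rational(1, 2))
n = -56700 (n = Mul(-7, Pow(Add(-105, 15), 2)) = Mul(-7, Pow(-90, 2)) = Mul(-7, 8100) = -56700)
Pow(Add(Function('S')(Function('z')(B)), n), Rational(1, 2)) = Pow(Add(Pow(38, Rational(1, 2)), -56700), Rational(1, 2)) = Pow(Add(-56700, Pow(38, Rational(1, 2))), Rational(1, 2))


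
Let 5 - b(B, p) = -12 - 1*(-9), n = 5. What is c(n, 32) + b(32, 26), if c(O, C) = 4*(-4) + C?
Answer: 24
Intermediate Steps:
b(B, p) = 8 (b(B, p) = 5 - (-12 - 1*(-9)) = 5 - (-12 + 9) = 5 - 1*(-3) = 5 + 3 = 8)
c(O, C) = -16 + C
c(n, 32) + b(32, 26) = (-16 + 32) + 8 = 16 + 8 = 24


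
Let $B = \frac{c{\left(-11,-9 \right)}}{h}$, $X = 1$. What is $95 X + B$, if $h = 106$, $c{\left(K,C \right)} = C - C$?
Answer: $95$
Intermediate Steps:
$c{\left(K,C \right)} = 0$
$B = 0$ ($B = \frac{0}{106} = 0 \cdot \frac{1}{106} = 0$)
$95 X + B = 95 \cdot 1 + 0 = 95 + 0 = 95$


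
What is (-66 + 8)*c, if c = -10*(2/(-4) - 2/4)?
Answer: -580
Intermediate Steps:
c = 10 (c = -10*(2*(-¼) - 2*¼) = -10*(-½ - ½) = -10*(-1) = 10)
(-66 + 8)*c = (-66 + 8)*10 = -58*10 = -580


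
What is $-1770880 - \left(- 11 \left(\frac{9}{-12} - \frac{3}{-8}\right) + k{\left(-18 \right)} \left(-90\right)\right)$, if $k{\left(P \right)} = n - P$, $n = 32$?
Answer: $- \frac{14131073}{8} \approx -1.7664 \cdot 10^{6}$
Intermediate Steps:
$k{\left(P \right)} = 32 - P$
$-1770880 - \left(- 11 \left(\frac{9}{-12} - \frac{3}{-8}\right) + k{\left(-18 \right)} \left(-90\right)\right) = -1770880 - \left(- 11 \left(\frac{9}{-12} - \frac{3}{-8}\right) + \left(32 - -18\right) \left(-90\right)\right) = -1770880 - \left(- 11 \left(9 \left(- \frac{1}{12}\right) - - \frac{3}{8}\right) + \left(32 + 18\right) \left(-90\right)\right) = -1770880 - \left(- 11 \left(- \frac{3}{4} + \frac{3}{8}\right) + 50 \left(-90\right)\right) = -1770880 - \left(\left(-11\right) \left(- \frac{3}{8}\right) - 4500\right) = -1770880 - \left(\frac{33}{8} - 4500\right) = -1770880 - - \frac{35967}{8} = -1770880 + \frac{35967}{8} = - \frac{14131073}{8}$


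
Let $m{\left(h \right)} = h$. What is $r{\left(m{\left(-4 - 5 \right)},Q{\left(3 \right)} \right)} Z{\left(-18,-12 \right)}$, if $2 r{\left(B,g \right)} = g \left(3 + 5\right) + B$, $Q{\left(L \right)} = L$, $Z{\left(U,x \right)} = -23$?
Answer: $- \frac{345}{2} \approx -172.5$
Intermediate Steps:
$r{\left(B,g \right)} = \frac{B}{2} + 4 g$ ($r{\left(B,g \right)} = \frac{g \left(3 + 5\right) + B}{2} = \frac{g 8 + B}{2} = \frac{8 g + B}{2} = \frac{B + 8 g}{2} = \frac{B}{2} + 4 g$)
$r{\left(m{\left(-4 - 5 \right)},Q{\left(3 \right)} \right)} Z{\left(-18,-12 \right)} = \left(\frac{-4 - 5}{2} + 4 \cdot 3\right) \left(-23\right) = \left(\frac{1}{2} \left(-9\right) + 12\right) \left(-23\right) = \left(- \frac{9}{2} + 12\right) \left(-23\right) = \frac{15}{2} \left(-23\right) = - \frac{345}{2}$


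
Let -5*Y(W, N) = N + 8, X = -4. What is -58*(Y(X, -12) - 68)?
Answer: 19488/5 ≈ 3897.6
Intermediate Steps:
Y(W, N) = -8/5 - N/5 (Y(W, N) = -(N + 8)/5 = -(8 + N)/5 = -8/5 - N/5)
-58*(Y(X, -12) - 68) = -58*((-8/5 - ⅕*(-12)) - 68) = -58*((-8/5 + 12/5) - 68) = -58*(⅘ - 68) = -58*(-336/5) = 19488/5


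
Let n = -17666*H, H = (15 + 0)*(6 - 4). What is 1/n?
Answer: -1/529980 ≈ -1.8869e-6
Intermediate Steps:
H = 30 (H = 15*2 = 30)
n = -529980 (n = -17666*30 = -529980)
1/n = 1/(-529980) = -1/529980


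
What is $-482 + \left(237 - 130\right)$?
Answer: $-375$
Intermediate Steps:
$-482 + \left(237 - 130\right) = -482 + 107 = -375$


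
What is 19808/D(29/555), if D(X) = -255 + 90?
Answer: -19808/165 ≈ -120.05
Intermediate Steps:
D(X) = -165
19808/D(29/555) = 19808/(-165) = 19808*(-1/165) = -19808/165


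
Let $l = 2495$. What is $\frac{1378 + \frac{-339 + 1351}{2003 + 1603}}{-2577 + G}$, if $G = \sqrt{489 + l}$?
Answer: $- \frac{426929872}{797880989} - \frac{994016 \sqrt{746}}{2393642967} \approx -0.54642$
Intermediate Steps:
$G = 2 \sqrt{746}$ ($G = \sqrt{489 + 2495} = \sqrt{2984} = 2 \sqrt{746} \approx 54.626$)
$\frac{1378 + \frac{-339 + 1351}{2003 + 1603}}{-2577 + G} = \frac{1378 + \frac{-339 + 1351}{2003 + 1603}}{-2577 + 2 \sqrt{746}} = \frac{1378 + \frac{1012}{3606}}{-2577 + 2 \sqrt{746}} = \frac{1378 + 1012 \cdot \frac{1}{3606}}{-2577 + 2 \sqrt{746}} = \frac{1378 + \frac{506}{1803}}{-2577 + 2 \sqrt{746}} = \frac{2485040}{1803 \left(-2577 + 2 \sqrt{746}\right)}$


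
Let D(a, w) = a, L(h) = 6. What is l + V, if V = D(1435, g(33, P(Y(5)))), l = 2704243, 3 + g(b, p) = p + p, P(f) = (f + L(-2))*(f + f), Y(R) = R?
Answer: 2705678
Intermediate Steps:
P(f) = 2*f*(6 + f) (P(f) = (f + 6)*(f + f) = (6 + f)*(2*f) = 2*f*(6 + f))
g(b, p) = -3 + 2*p (g(b, p) = -3 + (p + p) = -3 + 2*p)
V = 1435
l + V = 2704243 + 1435 = 2705678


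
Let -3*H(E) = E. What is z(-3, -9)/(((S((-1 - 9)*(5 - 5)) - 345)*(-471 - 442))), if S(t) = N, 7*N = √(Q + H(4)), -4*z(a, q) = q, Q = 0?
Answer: 456435/63897871708 + 63*I*√3/31948935854 ≈ 7.1432e-6 + 3.4154e-9*I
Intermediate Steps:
H(E) = -E/3
z(a, q) = -q/4
N = 2*I*√3/21 (N = √(0 - ⅓*4)/7 = √(0 - 4/3)/7 = √(-4/3)/7 = (2*I*√3/3)/7 = 2*I*√3/21 ≈ 0.16496*I)
S(t) = 2*I*√3/21
z(-3, -9)/(((S((-1 - 9)*(5 - 5)) - 345)*(-471 - 442))) = (-¼*(-9))/(((2*I*√3/21 - 345)*(-471 - 442))) = 9/(4*(((-345 + 2*I*√3/21)*(-913)))) = 9/(4*(314985 - 1826*I*√3/21))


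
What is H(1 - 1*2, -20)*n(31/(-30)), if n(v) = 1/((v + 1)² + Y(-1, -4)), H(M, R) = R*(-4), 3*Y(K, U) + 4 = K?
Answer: -72000/1499 ≈ -48.032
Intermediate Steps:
Y(K, U) = -4/3 + K/3
H(M, R) = -4*R
n(v) = 1/(-5/3 + (1 + v)²) (n(v) = 1/((v + 1)² + (-4/3 + (⅓)*(-1))) = 1/((1 + v)² + (-4/3 - ⅓)) = 1/((1 + v)² - 5/3) = 1/(-5/3 + (1 + v)²))
H(1 - 1*2, -20)*n(31/(-30)) = (-4*(-20))*(3/(-5 + 3*(1 + 31/(-30))²)) = 80*(3/(-5 + 3*(1 + 31*(-1/30))²)) = 80*(3/(-5 + 3*(1 - 31/30)²)) = 80*(3/(-5 + 3*(-1/30)²)) = 80*(3/(-5 + 3*(1/900))) = 80*(3/(-5 + 1/300)) = 80*(3/(-1499/300)) = 80*(3*(-300/1499)) = 80*(-900/1499) = -72000/1499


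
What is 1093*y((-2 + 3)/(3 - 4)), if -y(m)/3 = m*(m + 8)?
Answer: 22953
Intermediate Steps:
y(m) = -3*m*(8 + m) (y(m) = -3*m*(m + 8) = -3*m*(8 + m))
1093*y((-2 + 3)/(3 - 4)) = 1093*(-3*(-2 + 3)/(3 - 4)*(8 + (-2 + 3)/(3 - 4))) = 1093*(-3*1/(-1)*(8 + 1/(-1))) = 1093*(-3*1*(-1)*(8 + 1*(-1))) = 1093*(-3*(-1)*(8 - 1)) = 1093*(-3*(-1)*7) = 1093*21 = 22953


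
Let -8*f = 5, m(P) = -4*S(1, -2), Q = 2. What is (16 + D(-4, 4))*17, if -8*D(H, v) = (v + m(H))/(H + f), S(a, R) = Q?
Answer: 9996/37 ≈ 270.16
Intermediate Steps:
S(a, R) = 2
m(P) = -8 (m(P) = -4*2 = -8)
f = -5/8 (f = -⅛*5 = -5/8 ≈ -0.62500)
D(H, v) = -(-8 + v)/(8*(-5/8 + H)) (D(H, v) = -(v - 8)/(8*(H - 5/8)) = -(-8 + v)/(8*(-5/8 + H)))
(16 + D(-4, 4))*17 = (16 + (8 - 1*4)/(-5 + 8*(-4)))*17 = (16 + (8 - 4)/(-5 - 32))*17 = (16 + 4/(-37))*17 = (16 - 1/37*4)*17 = (16 - 4/37)*17 = (588/37)*17 = 9996/37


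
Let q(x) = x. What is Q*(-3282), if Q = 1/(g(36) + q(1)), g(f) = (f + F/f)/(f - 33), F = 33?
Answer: -118152/479 ≈ -246.66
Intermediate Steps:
g(f) = (f + 33/f)/(-33 + f) (g(f) = (f + 33/f)/(f - 33) = (f + 33/f)/(-33 + f))
Q = 36/479 (Q = 1/((33 + 36**2)/(36*(-33 + 36)) + 1) = 1/((1/36)*(33 + 1296)/3 + 1) = 1/((1/36)*(1/3)*1329 + 1) = 1/(443/36 + 1) = 1/(479/36) = 36/479 ≈ 0.075157)
Q*(-3282) = (36/479)*(-3282) = -118152/479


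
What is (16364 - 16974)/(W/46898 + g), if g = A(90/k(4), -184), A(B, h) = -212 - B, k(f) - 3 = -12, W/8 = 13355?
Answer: 7151945/2341639 ≈ 3.0542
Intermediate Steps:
W = 106840 (W = 8*13355 = 106840)
k(f) = -9 (k(f) = 3 - 12 = -9)
g = -202 (g = -212 - 90/(-9) = -212 - 90*(-1)/9 = -212 - 1*(-10) = -212 + 10 = -202)
(16364 - 16974)/(W/46898 + g) = (16364 - 16974)/(106840/46898 - 202) = -610/(106840*(1/46898) - 202) = -610/(53420/23449 - 202) = -610/(-4683278/23449) = -610*(-23449/4683278) = 7151945/2341639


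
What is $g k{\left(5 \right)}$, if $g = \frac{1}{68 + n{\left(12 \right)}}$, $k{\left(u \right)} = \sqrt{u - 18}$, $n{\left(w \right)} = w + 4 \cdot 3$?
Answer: $\frac{i \sqrt{13}}{92} \approx 0.039191 i$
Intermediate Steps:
$n{\left(w \right)} = 12 + w$ ($n{\left(w \right)} = w + 12 = 12 + w$)
$k{\left(u \right)} = \sqrt{-18 + u}$
$g = \frac{1}{92}$ ($g = \frac{1}{68 + \left(12 + 12\right)} = \frac{1}{68 + 24} = \frac{1}{92} \approx 0.01087$)
$g k{\left(5 \right)} = \frac{\sqrt{-18 + 5}}{92} = \frac{\sqrt{-13}}{92} = \frac{i \sqrt{13}}{92}$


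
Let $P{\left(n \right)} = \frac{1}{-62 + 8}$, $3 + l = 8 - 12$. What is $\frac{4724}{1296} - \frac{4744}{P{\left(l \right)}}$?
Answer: $\frac{83002205}{324} \approx 2.5618 \cdot 10^{5}$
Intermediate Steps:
$l = -7$ ($l = -3 + \left(8 - 12\right) = -3 - 4 = -7$)
$P{\left(n \right)} = - \frac{1}{54}$ ($P{\left(n \right)} = \frac{1}{-54} = - \frac{1}{54}$)
$\frac{4724}{1296} - \frac{4744}{P{\left(l \right)}} = \frac{4724}{1296} - \frac{4744}{- \frac{1}{54}} = 4724 \cdot \frac{1}{1296} - -256176 = \frac{1181}{324} + 256176 = \frac{83002205}{324}$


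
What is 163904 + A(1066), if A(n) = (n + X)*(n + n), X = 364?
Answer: 3212664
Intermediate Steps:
A(n) = 2*n*(364 + n) (A(n) = (n + 364)*(n + n) = (364 + n)*(2*n) = 2*n*(364 + n))
163904 + A(1066) = 163904 + 2*1066*(364 + 1066) = 163904 + 2*1066*1430 = 163904 + 3048760 = 3212664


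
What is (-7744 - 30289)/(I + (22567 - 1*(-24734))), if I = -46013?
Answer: -38033/1288 ≈ -29.529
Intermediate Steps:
(-7744 - 30289)/(I + (22567 - 1*(-24734))) = (-7744 - 30289)/(-46013 + (22567 - 1*(-24734))) = -38033/(-46013 + (22567 + 24734)) = -38033/(-46013 + 47301) = -38033/1288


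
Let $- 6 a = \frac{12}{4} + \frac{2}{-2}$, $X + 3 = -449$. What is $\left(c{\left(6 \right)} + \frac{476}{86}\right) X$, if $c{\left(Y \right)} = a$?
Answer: $- \frac{303292}{129} \approx -2351.1$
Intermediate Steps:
$X = -452$ ($X = -3 - 449 = -452$)
$a = - \frac{1}{3}$ ($a = - \frac{\frac{12}{4} + \frac{2}{-2}}{6} = - \frac{12 \cdot \frac{1}{4} + 2 \left(- \frac{1}{2}\right)}{6} = - \frac{3 - 1}{6} = \left(- \frac{1}{6}\right) 2 = - \frac{1}{3} \approx -0.33333$)
$c{\left(Y \right)} = - \frac{1}{3}$
$\left(c{\left(6 \right)} + \frac{476}{86}\right) X = \left(- \frac{1}{3} + \frac{476}{86}\right) \left(-452\right) = \left(- \frac{1}{3} + 476 \cdot \frac{1}{86}\right) \left(-452\right) = \left(- \frac{1}{3} + \frac{238}{43}\right) \left(-452\right) = \frac{671}{129} \left(-452\right) = - \frac{303292}{129}$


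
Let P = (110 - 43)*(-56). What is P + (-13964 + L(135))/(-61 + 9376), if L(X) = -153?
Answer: -34963997/9315 ≈ -3753.5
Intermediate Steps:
P = -3752 (P = 67*(-56) = -3752)
P + (-13964 + L(135))/(-61 + 9376) = -3752 + (-13964 - 153)/(-61 + 9376) = -3752 - 14117/9315 = -34963997/9315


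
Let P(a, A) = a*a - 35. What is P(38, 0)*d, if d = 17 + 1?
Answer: 25362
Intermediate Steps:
P(a, A) = -35 + a² (P(a, A) = a² - 35 = -35 + a²)
d = 18
P(38, 0)*d = (-35 + 38²)*18 = (-35 + 1444)*18 = 1409*18 = 25362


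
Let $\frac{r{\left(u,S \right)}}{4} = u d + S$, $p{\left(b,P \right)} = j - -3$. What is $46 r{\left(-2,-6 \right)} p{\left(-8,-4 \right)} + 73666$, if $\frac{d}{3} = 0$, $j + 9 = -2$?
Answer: $82498$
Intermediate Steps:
$j = -11$ ($j = -9 - 2 = -11$)
$d = 0$ ($d = 3 \cdot 0 = 0$)
$p{\left(b,P \right)} = -8$ ($p{\left(b,P \right)} = -11 - -3 = -11 + 3 = -8$)
$r{\left(u,S \right)} = 4 S$ ($r{\left(u,S \right)} = 4 \left(u 0 + S\right) = 4 \left(0 + S\right) = 4 S$)
$46 r{\left(-2,-6 \right)} p{\left(-8,-4 \right)} + 73666 = 46 \cdot 4 \left(-6\right) \left(-8\right) + 73666 = 46 \left(-24\right) \left(-8\right) + 73666 = \left(-1104\right) \left(-8\right) + 73666 = 8832 + 73666 = 82498$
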